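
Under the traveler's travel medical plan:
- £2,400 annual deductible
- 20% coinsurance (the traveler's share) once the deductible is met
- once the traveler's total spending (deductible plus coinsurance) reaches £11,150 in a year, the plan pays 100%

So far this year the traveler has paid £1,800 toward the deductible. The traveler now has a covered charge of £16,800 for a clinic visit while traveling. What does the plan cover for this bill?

£12,960

Deductible still to meet: £2,400 − £1,800 = £600.
The remaining £16,200 (= £16,800 − £600) moves to coinsurance.
20% of £16,200 = £3,240 falls to the traveler.
Traveler responsibility before any cap: £600 + £3,240 = £3,840.
Year-to-date out-of-pocket becomes £1,800 + £3,840 = £5,640, still under the £11,150 maximum, so no cap applies.
The plan picks up £16,800 − £3,840 = £12,960.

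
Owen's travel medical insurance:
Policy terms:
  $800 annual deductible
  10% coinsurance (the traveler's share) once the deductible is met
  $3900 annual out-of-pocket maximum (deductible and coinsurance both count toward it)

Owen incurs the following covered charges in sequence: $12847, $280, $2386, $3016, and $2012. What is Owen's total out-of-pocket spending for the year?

Bill 1, $12847: $800 to deductible, leaving $12047; 10% of $12047 = $1204.70. Cost to traveler: $2004.70. OOP to date $2004.70.
Bill 2, $280: 10% coinsurance on $280 = $28. Traveler pays $28; OOP now $2032.70.
Bill 3, $2386: deductible already satisfied, so traveler's share is 10% × $2386 = $238.60. Traveler owes $238.60 (running OOP $2271.30).
Bill 4, $3016: deductible already satisfied, so traveler's share is 10% × $3016 = $301.60. Traveler owes $301.60 (running OOP $2572.90).
Bill 5, $2012: deductible met; 10% of $2012 = $201.20. Traveler owes $201.20 (running OOP $2774.10).
Summing the traveler's payments: $2004.70 + $28 + $238.60 + $301.60 + $201.20 = $2774.10.

$2774.10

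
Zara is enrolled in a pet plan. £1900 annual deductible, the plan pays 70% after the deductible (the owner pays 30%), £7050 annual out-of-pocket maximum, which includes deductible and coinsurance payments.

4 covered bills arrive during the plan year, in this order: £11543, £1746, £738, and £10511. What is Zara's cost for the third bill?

Claim 1 (£11543): £1900 to deductible, leaving £9643; coinsurance £9643 × 30% = £2892.90. Cost to owner: £4792.90. OOP to date £4792.90.
Claim 2 (£1746): deductible met; 30% of £1746 = £523.80. Owner pays £523.80; OOP now £5316.70.
Claim 3 (£738): 30% coinsurance on £738 = £221.40. Owner owes £221.40 (running OOP £5538.10).

£221.40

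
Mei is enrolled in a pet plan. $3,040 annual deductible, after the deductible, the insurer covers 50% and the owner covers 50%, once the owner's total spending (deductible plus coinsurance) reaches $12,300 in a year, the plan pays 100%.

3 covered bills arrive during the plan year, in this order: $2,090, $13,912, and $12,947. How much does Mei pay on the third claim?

$2,779

#1 ($2,090): fully absorbed by the deductible. Owner owes $2,090 (running OOP $2,090).
#2 ($13,912): deductible takes $950, $12,962 remains; coinsurance $12,962 × 50% = $6,481. Owner owes $7,431 (running OOP $9,521).
#3 ($12,947): 50% coinsurance on $12,947 = $6,473.50. That would push OOP to $15,994.50, over the $12,300 cap, so owner pays $12,300 − $9,521 = $2,779.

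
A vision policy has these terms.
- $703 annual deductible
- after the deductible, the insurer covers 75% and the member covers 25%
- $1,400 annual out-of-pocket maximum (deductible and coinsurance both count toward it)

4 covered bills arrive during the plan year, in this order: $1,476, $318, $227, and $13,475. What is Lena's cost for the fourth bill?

Claim 1 — $1,476: $703 finishes the deductible; $773 goes to coinsurance; member's 25% is $193.25. Member pays $896.25; OOP now $896.25.
Claim 2 — $318: deductible already satisfied, so member's share is 25% × $318 = $79.50. Cost to member: $79.50. OOP to date $975.75.
Claim 3 — $227: 25% coinsurance on $227 = $56.75. Member owes $56.75 (running OOP $1,032.50).
Claim 4 — $13,475: 25% coinsurance on $13,475 = $3,368.75. That would push OOP to $4,401.25, over the $1,400 cap, so member pays $1,400 − $1,032.50 = $367.50.

$367.50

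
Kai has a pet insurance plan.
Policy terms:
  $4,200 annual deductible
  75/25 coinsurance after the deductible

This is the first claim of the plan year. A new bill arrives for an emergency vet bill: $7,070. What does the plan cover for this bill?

Deductible not yet touched, so the first $4,200 of the bill goes to the deductible.
That leaves $7,070 − $4,200 = $2,870 for coinsurance.
25% of $2,870 = $717.50 falls to the owner.
That puts the owner's cost at $4,200 + $717.50 = $4,917.50.
The insurer covers the remainder: $7,070 − $4,917.50 = $2,152.50.

$2,152.50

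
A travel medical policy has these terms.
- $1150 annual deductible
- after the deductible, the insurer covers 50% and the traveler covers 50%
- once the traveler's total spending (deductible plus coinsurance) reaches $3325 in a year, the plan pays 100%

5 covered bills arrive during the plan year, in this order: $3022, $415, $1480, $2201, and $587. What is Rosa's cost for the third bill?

$740

#1 ($3022): deductible takes $1150, $1872 remains; traveler's 50% is $936. Traveler pays $2086; OOP now $2086.
#2 ($415): 50% coinsurance on $415 = $207.50. Traveler owes $207.50 (running OOP $2293.50).
#3 ($1480): deductible already satisfied, so traveler's share is 50% × $1480 = $740. Cost to traveler: $740. OOP to date $3033.50.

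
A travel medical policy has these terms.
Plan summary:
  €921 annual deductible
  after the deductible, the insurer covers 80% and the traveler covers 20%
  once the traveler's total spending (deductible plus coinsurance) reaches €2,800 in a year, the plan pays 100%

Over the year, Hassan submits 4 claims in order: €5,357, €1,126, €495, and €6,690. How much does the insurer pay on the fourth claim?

Bill 1, €5,357: €921 to deductible, leaving €4,436; coinsurance €4,436 × 20% = €887.20. Cost to traveler: €1,808.20. OOP to date €1,808.20. Insurer: €5,357 − €1,808.20 = €3,548.80.
Bill 2, €1,126: deductible met; 20% of €1,126 = €225.20. Traveler owes €225.20 (running OOP €2,033.40). Plan pays €1,126 − €225.20 = €900.80.
Bill 3, €495: deductible met; 20% of €495 = €99. Traveler owes €99 (running OOP €2,132.40). Plan pays €495 − €99 = €396.
Bill 4, €6,690: 20% coinsurance on €6,690 = €1,338. That would push OOP to €3,470.40, over the €2,800 cap, so traveler pays €2,800 − €2,132.40 = €667.60. Plan pays €6,690 − €667.60 = €6,022.40.

€6,022.40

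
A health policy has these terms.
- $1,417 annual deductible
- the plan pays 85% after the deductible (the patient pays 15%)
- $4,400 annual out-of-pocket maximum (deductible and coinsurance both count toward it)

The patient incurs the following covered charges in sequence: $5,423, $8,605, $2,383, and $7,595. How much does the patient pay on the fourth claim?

$733.90

Claim 1 ($5,423): deductible takes $1,417, $4,006 remains; coinsurance $4,006 × 15% = $600.90. Patient pays $2,017.90; OOP now $2,017.90.
Claim 2 ($8,605): deductible met; 15% of $8,605 = $1,290.75. Cost to patient: $1,290.75. OOP to date $3,308.65.
Claim 3 ($2,383): deductible met; 15% of $2,383 = $357.45. Patient owes $357.45 (running OOP $3,666.10).
Claim 4 ($7,595): 15% coinsurance on $7,595 = $1,139.25. Adding that to $3,666.10 gives $4,805.35, past the $4,400 cap; patient pays only $4,400 − $3,666.10 = $733.90.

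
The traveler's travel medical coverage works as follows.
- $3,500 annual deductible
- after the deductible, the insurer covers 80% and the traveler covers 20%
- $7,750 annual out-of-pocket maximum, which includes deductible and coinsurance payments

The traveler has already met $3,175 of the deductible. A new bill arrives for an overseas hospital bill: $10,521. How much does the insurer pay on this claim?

$8,156.80

$3,175 of the $3,500 deductible is already met, leaving $325.
After the $325 deductible portion, $10,521 − $325 = $10,196 is subject to coinsurance.
20% of $10,196 = $2,039.20 falls to the traveler.
So the traveler owes $325 + $2,039.20 = $2,364.20 before any cap.
Total out-of-pocket so far would be $3,175 + $2,364.20 = $5,539.20, below the $7,750 cap — no reduction.
The insurer covers the remainder: $10,521 − $2,364.20 = $8,156.80.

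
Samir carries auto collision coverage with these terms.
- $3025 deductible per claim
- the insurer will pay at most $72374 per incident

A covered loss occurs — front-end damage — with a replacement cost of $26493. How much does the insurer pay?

$23468

Less the $3025 deductible: $26493 − $3025 = $23468.
$23468 ≤ $72374, so the limit doesn't bind; insurer pays $23468.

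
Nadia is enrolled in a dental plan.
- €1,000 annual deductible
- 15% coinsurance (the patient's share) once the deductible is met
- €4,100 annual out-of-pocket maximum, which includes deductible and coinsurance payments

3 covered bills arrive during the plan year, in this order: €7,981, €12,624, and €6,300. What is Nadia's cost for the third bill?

€159.25

Claim 1 — €7,981: €1,000 to deductible, leaving €6,981; patient's 15% is €1,047.15. Cost to patient: €2,047.15. OOP to date €2,047.15.
Claim 2 — €12,624: 15% coinsurance on €12,624 = €1,893.60. Cost to patient: €1,893.60. OOP to date €3,940.75.
Claim 3 — €6,300: deductible already satisfied, so patient's share is 15% × €6,300 = €945. OOP would hit €4,885.75 > €4,100, so the cap limits the patient to €4,100 − €3,940.75 = €159.25.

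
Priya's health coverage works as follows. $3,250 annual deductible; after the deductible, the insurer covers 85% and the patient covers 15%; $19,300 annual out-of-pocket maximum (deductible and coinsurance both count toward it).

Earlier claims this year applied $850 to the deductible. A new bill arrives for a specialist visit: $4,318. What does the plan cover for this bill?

$850 of the $3,250 deductible is already met, leaving $2,400.
After the $2,400 deductible portion, $4,318 − $2,400 = $1,918 is subject to coinsurance.
Coinsurance: $1,918 × 15% = $287.70.
That puts the patient's cost at $2,400 + $287.70 = $2,687.70 before any cap.
Year-to-date out-of-pocket becomes $850 + $2,687.70 = $3,537.70, still under the $19,300 maximum, so no cap applies.
The insurer covers the remainder: $4,318 − $2,687.70 = $1,630.30.

$1,630.30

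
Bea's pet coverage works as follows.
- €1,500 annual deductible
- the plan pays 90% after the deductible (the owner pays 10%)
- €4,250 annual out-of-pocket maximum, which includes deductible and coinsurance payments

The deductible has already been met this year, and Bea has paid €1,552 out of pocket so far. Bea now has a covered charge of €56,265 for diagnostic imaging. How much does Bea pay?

With the deductible met, the entire €56,265 is subject to coinsurance.
10% of €56,265 = €5,626.50 falls to the owner.
That would bring total out-of-pocket to €7,178.50, past the €4,250 cap. The owner is capped at €4,250 − €1,552 = €2,698 on this claim.

€2,698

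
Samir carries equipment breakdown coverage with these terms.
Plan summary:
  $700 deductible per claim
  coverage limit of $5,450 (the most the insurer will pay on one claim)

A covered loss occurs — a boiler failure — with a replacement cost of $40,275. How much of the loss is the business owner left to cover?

Less the $700 deductible: $40,275 − $700 = $39,575.
The $5,450 per-incident cap binds; insurer pays $5,450.
The business owner bears the rest of the original loss: $40,275 − $5,450 = $34,825.

$34,825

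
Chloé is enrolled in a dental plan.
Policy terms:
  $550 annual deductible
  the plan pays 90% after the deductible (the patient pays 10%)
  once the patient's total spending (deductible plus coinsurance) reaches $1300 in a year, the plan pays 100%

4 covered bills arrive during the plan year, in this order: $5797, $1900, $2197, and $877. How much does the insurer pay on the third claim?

Bill 1, $5797: deductible takes $550, $5247 remains; patient's 10% is $524.70. Patient pays $1074.70; OOP now $1074.70. Plan pays $5797 − $1074.70 = $4722.30.
Bill 2, $1900: deductible already satisfied, so patient's share is 10% × $1900 = $190. Cost to patient: $190. OOP to date $1264.70. Insurer: $1900 − $190 = $1710.
Bill 3, $2197: deductible already satisfied, so patient's share is 10% × $2197 = $219.70. OOP would hit $1484.40 > $1300, so the cap limits the patient to $1300 − $1264.70 = $35.30. Plan pays $2197 − $35.30 = $2161.70.

$2161.70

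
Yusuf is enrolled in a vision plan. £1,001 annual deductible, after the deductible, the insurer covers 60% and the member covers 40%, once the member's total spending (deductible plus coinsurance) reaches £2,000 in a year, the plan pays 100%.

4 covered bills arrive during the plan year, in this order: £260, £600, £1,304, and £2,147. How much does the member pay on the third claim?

£606.20

Bill 1, £260: fully absorbed by the deductible. Member pays £260; OOP now £260.
Bill 2, £600: fully absorbed by the deductible. Cost to member: £600. OOP to date £860.
Bill 3, £1,304: deductible takes £141, £1,163 remains; member's 40% is £465.20. Cost to member: £606.20. OOP to date £1,466.20.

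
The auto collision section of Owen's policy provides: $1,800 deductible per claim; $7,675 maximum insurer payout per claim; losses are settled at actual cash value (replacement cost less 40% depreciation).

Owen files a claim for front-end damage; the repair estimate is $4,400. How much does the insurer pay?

$840

Depreciate 40%: the covered value is $4,400 × 0.6 = $2,640.
After the deductible, $2,640 − $1,800 = $840 remains.
That's under the $7,675 cap, so the insurer reimburses the full $840.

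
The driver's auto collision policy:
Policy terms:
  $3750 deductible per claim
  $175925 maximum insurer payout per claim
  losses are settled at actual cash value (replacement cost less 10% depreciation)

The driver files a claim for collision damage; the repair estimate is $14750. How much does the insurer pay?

$9525

Actual cash value after 10% depreciation: $14750 × 90% = $13275.
Less the $3750 deductible: $13275 − $3750 = $9525.
That's under the $175925 cap, so the insurer reimburses the full $9525.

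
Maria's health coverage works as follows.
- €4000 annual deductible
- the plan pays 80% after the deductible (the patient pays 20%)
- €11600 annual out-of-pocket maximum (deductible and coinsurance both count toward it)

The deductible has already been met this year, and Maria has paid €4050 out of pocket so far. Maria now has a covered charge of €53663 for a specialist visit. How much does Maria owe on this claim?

With the deductible met, the entire €53663 is subject to coinsurance.
Coinsurance: €53663 × 20% = €10732.60.
Year-to-date out-of-pocket would reach €4050 + €10732.60 = €14782.60, above the €11600 maximum, so the patient pays only €11600 − €4050 = €7550.

€7550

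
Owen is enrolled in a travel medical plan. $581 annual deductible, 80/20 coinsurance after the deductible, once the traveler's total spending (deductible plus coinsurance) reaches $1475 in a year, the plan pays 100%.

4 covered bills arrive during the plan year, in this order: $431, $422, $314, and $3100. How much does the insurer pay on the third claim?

$251.20

Claim 1 ($431): all of it applies to the deductible. Traveler owes $431 (running OOP $431). Insurer: $431 − $431 = $0.
Claim 2 ($422): deductible takes $150, $272 remains; 20% of $272 = $54.40. Cost to traveler: $204.40. OOP to date $635.40. Plan pays $422 − $204.40 = $217.60.
Claim 3 ($314): deductible met; 20% of $314 = $62.80. Cost to traveler: $62.80. OOP to date $698.20. Insurer: $314 − $62.80 = $251.20.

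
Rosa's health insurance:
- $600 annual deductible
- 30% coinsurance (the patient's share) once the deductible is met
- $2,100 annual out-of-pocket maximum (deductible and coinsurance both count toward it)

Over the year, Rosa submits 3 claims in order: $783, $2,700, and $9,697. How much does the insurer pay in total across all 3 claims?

Bill 1, $783: deductible takes $600, $183 remains; patient's 30% is $54.90. Cost to patient: $654.90. OOP to date $654.90. Insurer: $783 − $654.90 = $128.10.
Bill 2, $2,700: deductible already satisfied, so patient's share is 30% × $2,700 = $810. Patient owes $810 (running OOP $1,464.90). Plan pays $2,700 − $810 = $1,890.
Bill 3, $9,697: 30% coinsurance on $9,697 = $2,909.10. That would push OOP to $4,374, over the $2,100 cap, so patient pays $2,100 − $1,464.90 = $635.10. Insurer: $9,697 − $635.10 = $9,061.90.
Insurer total: $128.10 + $1,890 + $9,061.90 = $11,080.

$11,080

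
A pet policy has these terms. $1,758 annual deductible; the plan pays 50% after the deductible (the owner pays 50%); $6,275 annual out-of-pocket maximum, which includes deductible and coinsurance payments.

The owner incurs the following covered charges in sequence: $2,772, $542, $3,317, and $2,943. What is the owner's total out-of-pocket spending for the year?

Bill 1, $2,772: deductible takes $1,758, $1,014 remains; coinsurance $1,014 × 50% = $507. Owner owes $2,265 (running OOP $2,265).
Bill 2, $542: deductible already satisfied, so owner's share is 50% × $542 = $271. Owner owes $271 (running OOP $2,536).
Bill 3, $3,317: 50% coinsurance on $3,317 = $1,658.50. Owner owes $1,658.50 (running OOP $4,194.50).
Bill 4, $2,943: deductible met; 50% of $2,943 = $1,471.50. Cost to owner: $1,471.50. OOP to date $5,666.
Summing the owner's payments: $2,265 + $271 + $1,658.50 + $1,471.50 = $5,666.

$5,666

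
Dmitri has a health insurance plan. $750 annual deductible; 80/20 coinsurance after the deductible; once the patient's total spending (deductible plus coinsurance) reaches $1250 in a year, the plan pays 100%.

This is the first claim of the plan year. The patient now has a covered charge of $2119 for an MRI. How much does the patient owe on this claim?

$1023.80

Nothing has been paid toward the $750 deductible, so the first $750 of this charge is applied there.
That leaves $2119 − $750 = $1369 for coinsurance.
Coinsurance: $1369 × 20% = $273.80.
That puts the patient's cost at $750 + $273.80 = $1023.80 before any cap.
Year-to-date out-of-pocket becomes $0 + $1023.80 = $1023.80, still under the $1250 maximum, so no cap applies.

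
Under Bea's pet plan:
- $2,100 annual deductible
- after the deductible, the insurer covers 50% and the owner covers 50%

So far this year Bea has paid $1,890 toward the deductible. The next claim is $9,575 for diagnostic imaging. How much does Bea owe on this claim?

$4,892.50

Deductible still to meet: $2,100 − $1,890 = $210.
That leaves $9,575 − $210 = $9,365 for coinsurance.
50% of $9,365 = $4,682.50 falls to the owner.
Owner responsibility: $210 + $4,682.50 = $4,892.50.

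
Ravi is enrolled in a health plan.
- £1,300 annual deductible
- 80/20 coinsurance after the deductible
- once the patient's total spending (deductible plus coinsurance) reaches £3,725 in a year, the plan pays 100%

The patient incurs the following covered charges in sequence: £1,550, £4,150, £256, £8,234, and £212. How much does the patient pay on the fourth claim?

Claim 1 — £1,550: £1,300 to deductible, leaving £250; patient's 20% is £50. Cost to patient: £1,350. OOP to date £1,350.
Claim 2 — £4,150: deductible already satisfied, so patient's share is 20% × £4,150 = £830. Patient owes £830 (running OOP £2,180).
Claim 3 — £256: deductible met; 20% of £256 = £51.20. Cost to patient: £51.20. OOP to date £2,231.20.
Claim 4 — £8,234: 20% coinsurance on £8,234 = £1,646.80. OOP would hit £3,878 > £3,725, so the cap limits the patient to £3,725 − £2,231.20 = £1,493.80.

£1,493.80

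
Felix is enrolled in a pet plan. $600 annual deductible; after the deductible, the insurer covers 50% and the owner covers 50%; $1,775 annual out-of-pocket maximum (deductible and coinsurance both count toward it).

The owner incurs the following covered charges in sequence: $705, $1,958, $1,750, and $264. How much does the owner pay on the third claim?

#1 ($705): $600 to deductible, leaving $105; coinsurance $105 × 50% = $52.50. Owner owes $652.50 (running OOP $652.50).
#2 ($1,958): deductible already satisfied, so owner's share is 50% × $1,958 = $979. Cost to owner: $979. OOP to date $1,631.50.
#3 ($1,750): 50% coinsurance on $1,750 = $875. Adding that to $1,631.50 gives $2,506.50, past the $1,775 cap; owner pays only $1,775 − $1,631.50 = $143.50.

$143.50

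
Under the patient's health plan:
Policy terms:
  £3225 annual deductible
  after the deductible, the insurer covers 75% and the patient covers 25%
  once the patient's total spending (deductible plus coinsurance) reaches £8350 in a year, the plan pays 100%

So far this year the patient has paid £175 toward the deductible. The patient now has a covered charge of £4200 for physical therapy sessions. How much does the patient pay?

£3337.50

Remaining deductible: £3225 − £175 = £3050.
After the £3050 deductible portion, £4200 − £3050 = £1150 is subject to coinsurance.
25% of £1150 = £287.50 falls to the patient.
That puts the patient's cost at £3050 + £287.50 = £3337.50 before any cap.
Cumulative spending £175 + £3337.50 = £3512.50 stays under the £8350 maximum.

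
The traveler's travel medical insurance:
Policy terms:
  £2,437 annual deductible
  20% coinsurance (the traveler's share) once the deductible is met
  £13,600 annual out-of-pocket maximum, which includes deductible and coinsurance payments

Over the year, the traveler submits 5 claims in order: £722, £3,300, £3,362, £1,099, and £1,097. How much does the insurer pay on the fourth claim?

Claim 1 — £722: fully absorbed by the deductible. Traveler pays £722; OOP now £722. Plan pays £722 − £722 = £0.
Claim 2 — £3,300: £1,715 finishes the deductible; £1,585 goes to coinsurance; 20% of £1,585 = £317. Cost to traveler: £2,032. OOP to date £2,754. Insurer: £3,300 − £2,032 = £1,268.
Claim 3 — £3,362: 20% coinsurance on £3,362 = £672.40. Traveler pays £672.40; OOP now £3,426.40. Insurer: £3,362 − £672.40 = £2,689.60.
Claim 4 — £1,099: 20% coinsurance on £1,099 = £219.80. Traveler pays £219.80; OOP now £3,646.20. Insurer: £1,099 − £219.80 = £879.20.

£879.20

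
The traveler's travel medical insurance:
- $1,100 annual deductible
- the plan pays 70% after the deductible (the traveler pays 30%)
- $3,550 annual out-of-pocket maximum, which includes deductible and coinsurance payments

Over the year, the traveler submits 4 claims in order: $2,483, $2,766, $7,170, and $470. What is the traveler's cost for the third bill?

$1,205.30

Claim 1 — $2,483: $1,100 finishes the deductible; $1,383 goes to coinsurance; 30% of $1,383 = $414.90. Traveler owes $1,514.90 (running OOP $1,514.90).
Claim 2 — $2,766: 30% coinsurance on $2,766 = $829.80. Traveler pays $829.80; OOP now $2,344.70.
Claim 3 — $7,170: deductible already satisfied, so traveler's share is 30% × $7,170 = $2,151. That would push OOP to $4,495.70, over the $3,550 cap, so traveler pays $3,550 − $2,344.70 = $1,205.30.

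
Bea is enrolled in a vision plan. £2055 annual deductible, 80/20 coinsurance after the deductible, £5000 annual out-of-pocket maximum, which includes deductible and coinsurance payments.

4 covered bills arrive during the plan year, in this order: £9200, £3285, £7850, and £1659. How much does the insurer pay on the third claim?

Bill 1, £9200: £2055 to deductible, leaving £7145; member's 20% is £1429. Member pays £3484; OOP now £3484. Plan pays £9200 − £3484 = £5716.
Bill 2, £3285: deductible met; 20% of £3285 = £657. Member owes £657 (running OOP £4141). Plan pays £3285 − £657 = £2628.
Bill 3, £7850: deductible already satisfied, so member's share is 20% × £7850 = £1570. OOP would hit £5711 > £5000, so the cap limits the member to £5000 − £4141 = £859. Plan pays £7850 − £859 = £6991.

£6991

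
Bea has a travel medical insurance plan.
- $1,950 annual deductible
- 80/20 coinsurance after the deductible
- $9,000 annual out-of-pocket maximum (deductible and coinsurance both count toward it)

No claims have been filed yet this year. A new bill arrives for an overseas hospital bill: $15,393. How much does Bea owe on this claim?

Deductible not yet touched, so the first $1,950 of the bill goes to the deductible.
The remaining $13,443 (= $15,393 − $1,950) moves to coinsurance.
Coinsurance: $13,443 × 20% = $2,688.60.
That puts the traveler's cost at $1,950 + $2,688.60 = $4,638.60 before any cap.
Cumulative spending $0 + $4,638.60 = $4,638.60 stays under the $9,000 maximum.

$4,638.60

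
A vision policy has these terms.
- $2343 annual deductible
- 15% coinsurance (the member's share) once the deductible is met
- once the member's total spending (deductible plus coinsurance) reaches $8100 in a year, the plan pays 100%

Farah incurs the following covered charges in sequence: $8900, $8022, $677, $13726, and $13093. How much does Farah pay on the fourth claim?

#1 ($8900): deductible takes $2343, $6557 remains; coinsurance $6557 × 15% = $983.55. Cost to member: $3326.55. OOP to date $3326.55.
#2 ($8022): 15% coinsurance on $8022 = $1203.30. Member owes $1203.30 (running OOP $4529.85).
#3 ($677): deductible met; 15% of $677 = $101.55. Member pays $101.55; OOP now $4631.40.
#4 ($13726): 15% coinsurance on $13726 = $2058.90. Member pays $2058.90; OOP now $6690.30.

$2058.90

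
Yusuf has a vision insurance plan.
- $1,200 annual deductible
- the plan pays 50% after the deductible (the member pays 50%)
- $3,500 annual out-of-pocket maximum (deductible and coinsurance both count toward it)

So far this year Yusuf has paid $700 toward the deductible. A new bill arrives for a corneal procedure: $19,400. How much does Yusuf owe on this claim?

$2,800

Deductible still to meet: $1,200 − $700 = $500.
After the $500 deductible portion, $19,400 − $500 = $18,900 is subject to coinsurance.
Coinsurance: $18,900 × 50% = $9,450.
Member responsibility before any cap: $500 + $9,450 = $9,950.
Year-to-date out-of-pocket would reach $700 + $9,950 = $10,650, above the $3,500 maximum, so the member pays only $3,500 − $700 = $2,800.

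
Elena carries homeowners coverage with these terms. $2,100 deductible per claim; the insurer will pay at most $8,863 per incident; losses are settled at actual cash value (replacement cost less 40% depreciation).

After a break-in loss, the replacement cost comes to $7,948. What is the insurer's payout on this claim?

At 40% depreciation, ACV = $7,948 − $3,179.20 = $4,768.80.
Less the $2,100 deductible: $4,768.80 − $2,100 = $2,668.80.
$2,668.80 is within the $8,863 limit, so the insurer pays $2,668.80.

$2,668.80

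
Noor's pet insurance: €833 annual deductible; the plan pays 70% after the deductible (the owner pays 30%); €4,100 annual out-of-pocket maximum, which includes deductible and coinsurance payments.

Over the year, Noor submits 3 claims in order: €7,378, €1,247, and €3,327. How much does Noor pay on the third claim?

Claim 1 — €7,378: deductible takes €833, €6,545 remains; coinsurance €6,545 × 30% = €1,963.50. Owner owes €2,796.50 (running OOP €2,796.50).
Claim 2 — €1,247: deductible already satisfied, so owner's share is 30% × €1,247 = €374.10. Cost to owner: €374.10. OOP to date €3,170.60.
Claim 3 — €3,327: deductible met; 30% of €3,327 = €998.10. OOP would hit €4,168.70 > €4,100, so the cap limits the owner to €4,100 − €3,170.60 = €929.40.

€929.40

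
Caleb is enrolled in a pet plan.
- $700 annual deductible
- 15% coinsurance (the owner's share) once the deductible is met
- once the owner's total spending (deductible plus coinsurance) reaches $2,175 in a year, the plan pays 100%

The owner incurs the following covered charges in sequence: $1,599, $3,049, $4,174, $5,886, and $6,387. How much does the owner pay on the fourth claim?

$256.70

Claim 1 — $1,599: $700 finishes the deductible; $899 goes to coinsurance; 15% of $899 = $134.85. Cost to owner: $834.85. OOP to date $834.85.
Claim 2 — $3,049: deductible met; 15% of $3,049 = $457.35. Cost to owner: $457.35. OOP to date $1,292.20.
Claim 3 — $4,174: 15% coinsurance on $4,174 = $626.10. Owner owes $626.10 (running OOP $1,918.30).
Claim 4 — $5,886: deductible already satisfied, so owner's share is 15% × $5,886 = $882.90. That would push OOP to $2,801.20, over the $2,175 cap, so owner pays $2,175 − $1,918.30 = $256.70.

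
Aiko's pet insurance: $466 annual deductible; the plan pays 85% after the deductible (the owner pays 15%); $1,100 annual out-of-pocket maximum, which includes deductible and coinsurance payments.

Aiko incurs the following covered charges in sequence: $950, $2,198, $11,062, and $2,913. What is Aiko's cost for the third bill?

$231.70

Bill 1, $950: deductible takes $466, $484 remains; owner's 15% is $72.60. Owner pays $538.60; OOP now $538.60.
Bill 2, $2,198: 15% coinsurance on $2,198 = $329.70. Cost to owner: $329.70. OOP to date $868.30.
Bill 3, $11,062: 15% coinsurance on $11,062 = $1,659.30. That would push OOP to $2,527.60, over the $1,100 cap, so owner pays $1,100 − $868.30 = $231.70.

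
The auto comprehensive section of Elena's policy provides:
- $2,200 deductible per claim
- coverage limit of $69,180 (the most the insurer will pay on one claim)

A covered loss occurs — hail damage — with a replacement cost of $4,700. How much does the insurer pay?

Less the $2,200 deductible: $4,700 − $2,200 = $2,500.
$2,500 ≤ $69,180, so the limit doesn't bind; insurer pays $2,500.

$2,500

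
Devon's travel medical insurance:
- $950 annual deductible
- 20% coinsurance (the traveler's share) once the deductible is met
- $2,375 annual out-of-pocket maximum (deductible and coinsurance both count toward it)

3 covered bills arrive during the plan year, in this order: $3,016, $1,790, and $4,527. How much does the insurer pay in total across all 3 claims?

$6,958

Claim 1 — $3,016: $950 to deductible, leaving $2,066; traveler's 20% is $413.20. Traveler owes $1,363.20 (running OOP $1,363.20). Plan pays $3,016 − $1,363.20 = $1,652.80.
Claim 2 — $1,790: deductible met; 20% of $1,790 = $358. Cost to traveler: $358. OOP to date $1,721.20. Plan pays $1,790 − $358 = $1,432.
Claim 3 — $4,527: deductible already satisfied, so traveler's share is 20% × $4,527 = $905.40. That would push OOP to $2,626.60, over the $2,375 cap, so traveler pays $2,375 − $1,721.20 = $653.80. Insurer: $4,527 − $653.80 = $3,873.20.
Insurer total: $1,652.80 + $1,432 + $3,873.20 = $6,958.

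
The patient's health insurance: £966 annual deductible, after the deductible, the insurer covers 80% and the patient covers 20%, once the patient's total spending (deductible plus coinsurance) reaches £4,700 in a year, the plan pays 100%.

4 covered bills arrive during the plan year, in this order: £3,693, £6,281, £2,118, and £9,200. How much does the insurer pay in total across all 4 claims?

£16,592

#1 (£3,693): deductible takes £966, £2,727 remains; coinsurance £2,727 × 20% = £545.40. Patient pays £1,511.40; OOP now £1,511.40. Plan pays £3,693 − £1,511.40 = £2,181.60.
#2 (£6,281): deductible already satisfied, so patient's share is 20% × £6,281 = £1,256.20. Patient pays £1,256.20; OOP now £2,767.60. Plan pays £6,281 − £1,256.20 = £5,024.80.
#3 (£2,118): deductible met; 20% of £2,118 = £423.60. Cost to patient: £423.60. OOP to date £3,191.20. Plan pays £2,118 − £423.60 = £1,694.40.
#4 (£9,200): deductible already satisfied, so patient's share is 20% × £9,200 = £1,840. OOP would hit £5,031.20 > £4,700, so the cap limits the patient to £4,700 − £3,191.20 = £1,508.80. Insurer: £9,200 − £1,508.80 = £7,691.20.
Insurer total = bills − patient's total = £21,292 − £4,700 = £16,592.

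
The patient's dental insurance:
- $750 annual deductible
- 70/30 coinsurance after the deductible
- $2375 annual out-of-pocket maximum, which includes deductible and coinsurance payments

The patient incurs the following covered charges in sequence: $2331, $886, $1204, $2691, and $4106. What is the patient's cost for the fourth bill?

#1 ($2331): $750 to deductible, leaving $1581; 30% of $1581 = $474.30. Patient pays $1224.30; OOP now $1224.30.
#2 ($886): 30% coinsurance on $886 = $265.80. Patient pays $265.80; OOP now $1490.10.
#3 ($1204): deductible already satisfied, so patient's share is 30% × $1204 = $361.20. Patient owes $361.20 (running OOP $1851.30).
#4 ($2691): 30% coinsurance on $2691 = $807.30. Adding that to $1851.30 gives $2658.60, past the $2375 cap; patient pays only $2375 − $1851.30 = $523.70.

$523.70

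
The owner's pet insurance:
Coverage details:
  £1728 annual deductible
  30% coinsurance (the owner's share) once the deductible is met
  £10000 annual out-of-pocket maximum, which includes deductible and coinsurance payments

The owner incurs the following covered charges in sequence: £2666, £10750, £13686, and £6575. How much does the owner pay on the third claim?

Claim 1 (£2666): £1728 to deductible, leaving £938; 30% of £938 = £281.40. Owner pays £2009.40; OOP now £2009.40.
Claim 2 (£10750): deductible already satisfied, so owner's share is 30% × £10750 = £3225. Owner owes £3225 (running OOP £5234.40).
Claim 3 (£13686): 30% coinsurance on £13686 = £4105.80. Cost to owner: £4105.80. OOP to date £9340.20.

£4105.80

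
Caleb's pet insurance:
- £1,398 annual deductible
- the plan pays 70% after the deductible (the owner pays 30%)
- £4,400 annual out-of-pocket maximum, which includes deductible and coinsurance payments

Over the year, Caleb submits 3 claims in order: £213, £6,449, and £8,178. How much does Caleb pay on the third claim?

£1,422.80

Claim 1 (£213): entire amount goes to the deductible. Owner owes £213 (running OOP £213).
Claim 2 (£6,449): £1,185 finishes the deductible; £5,264 goes to coinsurance; 30% of £5,264 = £1,579.20. Owner pays £2,764.20; OOP now £2,977.20.
Claim 3 (£8,178): deductible met; 30% of £8,178 = £2,453.40. That would push OOP to £5,430.60, over the £4,400 cap, so owner pays £4,400 − £2,977.20 = £1,422.80.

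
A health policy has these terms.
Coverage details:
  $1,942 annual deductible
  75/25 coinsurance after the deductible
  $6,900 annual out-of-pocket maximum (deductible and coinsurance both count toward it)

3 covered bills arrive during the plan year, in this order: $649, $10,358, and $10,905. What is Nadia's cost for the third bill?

$2,691.75

Claim 1 — $649: all of it applies to the deductible. Patient pays $649; OOP now $649.
Claim 2 — $10,358: $1,293 finishes the deductible; $9,065 goes to coinsurance; 25% of $9,065 = $2,266.25. Cost to patient: $3,559.25. OOP to date $4,208.25.
Claim 3 — $10,905: 25% coinsurance on $10,905 = $2,726.25. OOP would hit $6,934.50 > $6,900, so the cap limits the patient to $6,900 − $4,208.25 = $2,691.75.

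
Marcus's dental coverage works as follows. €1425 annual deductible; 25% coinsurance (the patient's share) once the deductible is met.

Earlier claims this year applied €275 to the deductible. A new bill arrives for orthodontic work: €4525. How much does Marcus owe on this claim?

€1993.75

€275 of the €1425 deductible is already met, leaving €1150.
The remaining €3375 (= €4525 − €1150) moves to coinsurance.
Patient's 25% share of €3375 is €843.75.
So the patient owes €1150 + €843.75 = €1993.75.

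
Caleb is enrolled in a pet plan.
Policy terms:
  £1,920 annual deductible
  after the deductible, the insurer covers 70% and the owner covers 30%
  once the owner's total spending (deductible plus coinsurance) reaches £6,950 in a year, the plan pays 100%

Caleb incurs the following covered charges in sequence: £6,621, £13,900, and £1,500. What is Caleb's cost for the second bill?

£3,619.70

#1 (£6,621): deductible takes £1,920, £4,701 remains; owner's 30% is £1,410.30. Cost to owner: £3,330.30. OOP to date £3,330.30.
#2 (£13,900): deductible met; 30% of £13,900 = £4,170. Adding that to £3,330.30 gives £7,500.30, past the £6,950 cap; owner pays only £6,950 − £3,330.30 = £3,619.70.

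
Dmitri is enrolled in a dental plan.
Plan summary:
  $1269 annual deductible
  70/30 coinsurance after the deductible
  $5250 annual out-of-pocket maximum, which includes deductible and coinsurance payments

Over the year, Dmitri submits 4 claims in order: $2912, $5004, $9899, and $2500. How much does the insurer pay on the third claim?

$7912.10

Claim 1 ($2912): $1269 finishes the deductible; $1643 goes to coinsurance; coinsurance $1643 × 30% = $492.90. Cost to patient: $1761.90. OOP to date $1761.90. Plan pays $2912 − $1761.90 = $1150.10.
Claim 2 ($5004): deductible met; 30% of $5004 = $1501.20. Patient owes $1501.20 (running OOP $3263.10). Plan pays $5004 − $1501.20 = $3502.80.
Claim 3 ($9899): deductible already satisfied, so patient's share is 30% × $9899 = $2969.70. OOP would hit $6232.80 > $5250, so the cap limits the patient to $5250 − $3263.10 = $1986.90. Insurer: $9899 − $1986.90 = $7912.10.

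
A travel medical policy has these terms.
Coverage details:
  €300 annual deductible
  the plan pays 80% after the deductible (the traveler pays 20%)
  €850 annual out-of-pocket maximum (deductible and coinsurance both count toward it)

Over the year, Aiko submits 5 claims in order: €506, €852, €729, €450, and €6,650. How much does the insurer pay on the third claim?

Bill 1, €506: deductible takes €300, €206 remains; 20% of €206 = €41.20. Traveler owes €341.20 (running OOP €341.20). Plan pays €506 − €341.20 = €164.80.
Bill 2, €852: deductible met; 20% of €852 = €170.40. Traveler pays €170.40; OOP now €511.60. Insurer: €852 − €170.40 = €681.60.
Bill 3, €729: deductible already satisfied, so traveler's share is 20% × €729 = €145.80. Traveler pays €145.80; OOP now €657.40. Insurer: €729 − €145.80 = €583.20.

€583.20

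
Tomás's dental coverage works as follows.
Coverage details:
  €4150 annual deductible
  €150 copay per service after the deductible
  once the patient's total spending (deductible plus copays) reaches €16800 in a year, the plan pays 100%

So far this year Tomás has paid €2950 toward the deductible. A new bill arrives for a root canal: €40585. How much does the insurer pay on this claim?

€39235

€2950 of the €4150 deductible is already met, leaving €1200.
After the €1200 deductible portion, €40585 − €1200 = €39385 is subject to the copay.
Copay on this service: €150.
Patient responsibility before any cap: €1200 + €150 = €1350.
Cumulative spending €2950 + €1350 = €4300 stays under the €16800 maximum.
The plan picks up €40585 − €1350 = €39235.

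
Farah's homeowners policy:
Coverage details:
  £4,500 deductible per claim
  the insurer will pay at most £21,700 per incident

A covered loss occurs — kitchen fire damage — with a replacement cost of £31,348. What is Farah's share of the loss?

£9,648

Less the £4,500 deductible: £31,348 − £4,500 = £26,848.
£26,848 exceeds the £21,700 limit, so the insurer pays the limit: £21,700.
The homeowner bears the rest of the original loss: £31,348 − £21,700 = £9,648.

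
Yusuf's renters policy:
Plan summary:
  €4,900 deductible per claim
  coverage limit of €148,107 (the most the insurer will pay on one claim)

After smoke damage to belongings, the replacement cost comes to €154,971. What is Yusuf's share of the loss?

After the deductible, €154,971 − €4,900 = €150,071 remains.
€150,071 exceeds the €148,107 limit, so the insurer pays the limit: €148,107.
The tenant bears the rest of the original loss: €154,971 − €148,107 = €6,864.

€6,864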